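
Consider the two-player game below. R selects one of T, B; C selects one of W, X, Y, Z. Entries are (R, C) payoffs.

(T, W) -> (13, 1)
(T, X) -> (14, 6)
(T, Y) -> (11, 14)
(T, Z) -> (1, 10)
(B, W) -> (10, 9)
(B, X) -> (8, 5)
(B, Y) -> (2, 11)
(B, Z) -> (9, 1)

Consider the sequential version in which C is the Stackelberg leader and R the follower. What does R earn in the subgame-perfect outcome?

11

R best-responds to each possible C move:
- W: R compares 13, 10 and picks T; C would get 1.
- X: R compares 14, 8 and picks T; C would get 6.
- Y: R compares 11, 2 and picks T; C would get 14.
- Z: R compares 1, 9 and picks B; C would get 1.
Among 1, 6, 14, 1, the best is 14 at Y. Subgame-perfect outcome: (T, Y) with payoffs (11, 14).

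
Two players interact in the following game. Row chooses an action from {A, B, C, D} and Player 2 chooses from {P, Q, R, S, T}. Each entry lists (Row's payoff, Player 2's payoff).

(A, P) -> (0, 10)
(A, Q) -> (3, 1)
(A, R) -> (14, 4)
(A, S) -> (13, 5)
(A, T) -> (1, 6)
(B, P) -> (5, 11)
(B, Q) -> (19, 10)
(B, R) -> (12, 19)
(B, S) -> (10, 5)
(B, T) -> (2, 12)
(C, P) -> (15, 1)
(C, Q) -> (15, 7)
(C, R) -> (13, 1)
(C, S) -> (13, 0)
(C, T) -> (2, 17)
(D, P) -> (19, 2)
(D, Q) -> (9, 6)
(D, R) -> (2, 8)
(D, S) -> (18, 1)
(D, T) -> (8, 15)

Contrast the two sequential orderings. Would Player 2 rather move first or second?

If Row leads: Player 2's best replies are A→P, B→R, C→T, D→T; Row's induced payoffs 0, 12, 2, 8; outcome (B, R), payoffs (12, 19).
If Player 2 leads: Row's best replies are P→D, Q→B, R→A, S→D, T→D; Player 2's induced payoffs 2, 10, 4, 1, 15; outcome (D, T), payoffs (8, 15).
Player 2 gets 15 moving first and 19 moving second, so Player 2 prefers to move second.

second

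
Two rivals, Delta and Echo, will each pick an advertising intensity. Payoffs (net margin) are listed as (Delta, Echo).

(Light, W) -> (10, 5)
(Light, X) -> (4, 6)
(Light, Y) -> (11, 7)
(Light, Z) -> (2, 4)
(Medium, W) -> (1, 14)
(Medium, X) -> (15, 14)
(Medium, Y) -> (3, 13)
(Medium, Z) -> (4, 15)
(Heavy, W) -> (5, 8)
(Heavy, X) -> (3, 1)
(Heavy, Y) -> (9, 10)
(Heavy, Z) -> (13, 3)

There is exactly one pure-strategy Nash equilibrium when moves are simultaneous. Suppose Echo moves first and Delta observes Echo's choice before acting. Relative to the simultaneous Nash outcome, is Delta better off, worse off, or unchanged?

Work backward from Delta's decision.
- W: BR = Light, leader payoff 5.
- X: BR = Medium, leader payoff 14.
- Y: BR = Light, leader payoff 7.
- Z: BR = Heavy, leader payoff 3.
Echo's induced payoffs are 5, 14, 7, 3, so Echo commits to X. Subgame-perfect outcome: (Medium, X) with payoffs (15, 14).
For the simultaneous game, intersect best replies.
Delta's best replies: W→Light; X→Medium; Y→Light; Z→Heavy.
Echo's best replies: Light→Y; Medium→Z; Heavy→Y.
Only (Light, Y) has each player best-responding; Nash payoffs (11, 7).
Delta earns 15 sequentially versus 11 at the Nash outcome: better off.

better off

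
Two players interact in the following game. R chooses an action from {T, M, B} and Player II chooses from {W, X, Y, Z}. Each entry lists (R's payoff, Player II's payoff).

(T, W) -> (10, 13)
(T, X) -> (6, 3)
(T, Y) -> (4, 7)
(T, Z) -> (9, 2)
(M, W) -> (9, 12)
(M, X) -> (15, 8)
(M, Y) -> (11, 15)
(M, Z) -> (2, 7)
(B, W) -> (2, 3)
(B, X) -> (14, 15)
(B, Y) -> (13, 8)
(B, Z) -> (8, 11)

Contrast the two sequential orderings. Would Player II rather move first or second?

second

If R leads: Player II's best replies are T→W, M→Y, B→X; R's induced payoffs 10, 11, 14; outcome (B, X), payoffs (14, 15).
If Player II leads: R's best replies are W→T, X→M, Y→B, Z→T; Player II's induced payoffs 13, 8, 8, 2; outcome (T, W), payoffs (10, 13).
Player II gets 13 moving first and 15 moving second, so Player II prefers to move second.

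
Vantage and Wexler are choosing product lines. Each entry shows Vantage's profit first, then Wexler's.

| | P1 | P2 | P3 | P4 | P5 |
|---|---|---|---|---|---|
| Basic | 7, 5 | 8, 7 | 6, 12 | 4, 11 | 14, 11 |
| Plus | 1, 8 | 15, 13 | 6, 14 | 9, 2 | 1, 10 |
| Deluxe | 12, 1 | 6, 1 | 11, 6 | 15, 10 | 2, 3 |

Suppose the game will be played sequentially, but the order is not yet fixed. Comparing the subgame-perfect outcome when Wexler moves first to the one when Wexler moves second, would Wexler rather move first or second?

If Vantage leads: Wexler's best replies are Basic→P3, Plus→P3, Deluxe→P4; Vantage's induced payoffs 6, 6, 15; outcome (Deluxe, P4), payoffs (15, 10).
If Wexler leads: Vantage's best replies are P1→Deluxe, P2→Plus, P3→Deluxe, P4→Deluxe, P5→Basic; Wexler's induced payoffs 1, 13, 6, 10, 11; outcome (Plus, P2), payoffs (15, 13).
Wexler gets 13 moving first and 10 moving second, so Wexler prefers to move first.

first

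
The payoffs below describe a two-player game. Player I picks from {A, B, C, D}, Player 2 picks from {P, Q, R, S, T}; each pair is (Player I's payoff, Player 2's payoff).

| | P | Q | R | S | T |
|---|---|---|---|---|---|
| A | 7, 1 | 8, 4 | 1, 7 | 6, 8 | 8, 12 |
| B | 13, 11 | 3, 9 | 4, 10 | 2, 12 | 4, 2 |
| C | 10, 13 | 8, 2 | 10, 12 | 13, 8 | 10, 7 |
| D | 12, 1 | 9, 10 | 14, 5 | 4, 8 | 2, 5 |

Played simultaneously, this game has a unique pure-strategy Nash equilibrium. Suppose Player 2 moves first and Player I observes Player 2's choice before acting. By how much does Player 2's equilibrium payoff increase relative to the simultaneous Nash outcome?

Backward induction with Player 2 moving first.
- P: BR = B, leader payoff 11.
- Q: BR = D, leader payoff 10.
- R: BR = D, leader payoff 5.
- S: BR = C, leader payoff 8.
- T: BR = C, leader payoff 7.
Among 11, 10, 5, 8, 7, the best is 11 at P. Subgame-perfect outcome: (B, P) with payoffs (13, 11).
Now find the simultaneous Nash equilibrium.
Player I's best replies: P→B; Q→D; R→D; S→C; T→C.
Player 2's best replies: A→T; B→S; C→P; D→Q.
Only (D, Q) has each player best-responding; Nash payoffs (9, 10).
Player 2's commitment gain: 11 − 10 = 1.

1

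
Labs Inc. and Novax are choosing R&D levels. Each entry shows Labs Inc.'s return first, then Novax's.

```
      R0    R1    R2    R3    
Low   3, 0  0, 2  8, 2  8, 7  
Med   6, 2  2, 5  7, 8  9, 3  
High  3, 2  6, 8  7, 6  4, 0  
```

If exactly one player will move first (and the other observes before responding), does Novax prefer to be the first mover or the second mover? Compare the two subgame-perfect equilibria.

first

If Labs Inc. leads: Novax's best replies are Low→R3, Med→R2, High→R1; Labs Inc.'s induced payoffs 8, 7, 6; outcome (Low, R3), payoffs (8, 7).
If Novax leads: Labs Inc.'s best replies are R0→Med, R1→High, R2→Low, R3→Med; Novax's induced payoffs 2, 8, 2, 3; outcome (High, R1), payoffs (6, 8).
Novax gets 8 moving first and 7 moving second, so Novax prefers to move first.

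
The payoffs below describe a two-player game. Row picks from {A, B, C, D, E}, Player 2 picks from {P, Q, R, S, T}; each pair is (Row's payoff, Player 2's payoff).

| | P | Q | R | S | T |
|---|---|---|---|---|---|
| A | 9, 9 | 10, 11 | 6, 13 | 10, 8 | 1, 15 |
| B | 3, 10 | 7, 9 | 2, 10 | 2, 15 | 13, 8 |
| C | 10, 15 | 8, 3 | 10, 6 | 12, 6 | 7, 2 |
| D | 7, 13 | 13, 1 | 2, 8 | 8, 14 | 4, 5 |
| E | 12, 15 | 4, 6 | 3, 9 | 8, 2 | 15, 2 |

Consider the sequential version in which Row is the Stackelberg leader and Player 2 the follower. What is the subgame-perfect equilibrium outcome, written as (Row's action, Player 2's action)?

(E, P)

Solve by backward induction (Row leads).
- A: BR = T, leader payoff 1.
- B: BR = S, leader payoff 2.
- C: BR = P, leader payoff 10.
- D: BR = S, leader payoff 8.
- E: BR = P, leader payoff 12.
Row's induced payoffs are 1, 2, 10, 8, 12, so Row commits to E. Subgame-perfect outcome: (E, P) with payoffs (12, 15).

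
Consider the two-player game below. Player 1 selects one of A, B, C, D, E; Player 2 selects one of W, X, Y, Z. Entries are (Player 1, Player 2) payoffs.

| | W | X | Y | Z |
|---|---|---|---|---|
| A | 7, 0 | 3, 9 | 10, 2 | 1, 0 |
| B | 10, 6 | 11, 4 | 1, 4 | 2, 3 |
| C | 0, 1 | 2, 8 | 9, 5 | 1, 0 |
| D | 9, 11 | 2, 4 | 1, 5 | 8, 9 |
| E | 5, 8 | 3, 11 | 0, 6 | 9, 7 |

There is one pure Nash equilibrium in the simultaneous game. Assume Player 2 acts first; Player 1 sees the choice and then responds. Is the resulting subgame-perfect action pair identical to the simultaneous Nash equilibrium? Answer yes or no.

Player 1 best-responds to each possible Player 2 move:
- W: Player 1 compares 7, 10, 0, 9, 5 and picks B; Player 2 would get 6.
- X: Player 1 compares 3, 11, 2, 2, 3 and picks B; Player 2 would get 4.
- Y: Player 1 compares 10, 1, 9, 1, 0 and picks A; Player 2 would get 2.
- Z: Player 1 compares 1, 2, 1, 8, 9 and picks E; Player 2 would get 7.
Player 2's induced payoffs are 6, 4, 2, 7, so Player 2 commits to Z. Subgame-perfect outcome: (E, Z) with payoffs (9, 7).
For the simultaneous game, intersect best replies.
Player 1's best replies: W→B; X→B; Y→A; Z→E.
Player 2's best replies: A→X; B→W; C→X; D→W; E→X.
Only (B, W) has each player best-responding; Nash payoffs (10, 6).
Sequential outcome (E, Z) differs from the Nash profile (B, W).

no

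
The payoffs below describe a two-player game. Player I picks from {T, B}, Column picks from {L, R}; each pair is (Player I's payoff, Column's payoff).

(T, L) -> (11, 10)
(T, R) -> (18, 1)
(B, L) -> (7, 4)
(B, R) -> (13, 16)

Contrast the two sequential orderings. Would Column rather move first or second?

If Player I leads: Column's best replies are T→L, B→R; Player I's induced payoffs 11, 13; outcome (B, R), payoffs (13, 16).
If Column leads: Player I's best replies are L→T, R→T; Column's induced payoffs 10, 1; outcome (T, L), payoffs (11, 10).
Column gets 10 moving first and 16 moving second, so Column prefers to move second.

second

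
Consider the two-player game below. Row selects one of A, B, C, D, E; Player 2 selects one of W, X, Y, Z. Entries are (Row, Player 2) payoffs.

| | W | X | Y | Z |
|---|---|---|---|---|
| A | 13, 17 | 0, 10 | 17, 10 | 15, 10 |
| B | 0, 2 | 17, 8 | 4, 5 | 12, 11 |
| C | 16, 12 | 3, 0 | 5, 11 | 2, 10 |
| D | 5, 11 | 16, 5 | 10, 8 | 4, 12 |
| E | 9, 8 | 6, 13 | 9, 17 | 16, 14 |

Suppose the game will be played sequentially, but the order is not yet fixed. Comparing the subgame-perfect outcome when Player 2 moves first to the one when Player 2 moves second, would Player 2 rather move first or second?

first

If Row leads: Player 2's best replies are A→W, B→Z, C→W, D→Z, E→Y; Row's induced payoffs 13, 12, 16, 4, 9; outcome (C, W), payoffs (16, 12).
If Player 2 leads: Row's best replies are W→C, X→B, Y→A, Z→E; Player 2's induced payoffs 12, 8, 10, 14; outcome (E, Z), payoffs (16, 14).
Player 2 gets 14 moving first and 12 moving second, so Player 2 prefers to move first.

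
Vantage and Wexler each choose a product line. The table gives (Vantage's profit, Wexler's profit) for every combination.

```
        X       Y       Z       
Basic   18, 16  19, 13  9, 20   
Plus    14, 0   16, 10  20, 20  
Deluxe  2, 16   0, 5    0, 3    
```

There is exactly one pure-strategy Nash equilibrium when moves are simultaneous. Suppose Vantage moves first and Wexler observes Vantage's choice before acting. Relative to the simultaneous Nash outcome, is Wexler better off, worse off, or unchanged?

Wexler best-responds to each possible Vantage move:
- Basic: Wexler compares 16, 13, 20 and picks Z; Vantage would get 9.
- Plus: Wexler compares 0, 10, 20 and picks Z; Vantage would get 20.
- Deluxe: Wexler compares 16, 5, 3 and picks X; Vantage would get 2.
Maximizing over 9, 20, 2, Vantage chooses Plus. Subgame-perfect outcome: (Plus, Z) with payoffs (20, 20).
Now find the simultaneous Nash equilibrium.
Vantage's best replies: X→Basic; Y→Basic; Z→Plus.
Wexler's best replies: Basic→Z; Plus→Z; Deluxe→X.
Only (Plus, Z) has each player best-responding; Nash payoffs (20, 20).
Wexler earns 20 sequentially versus 20 at the Nash outcome: unchanged.

unchanged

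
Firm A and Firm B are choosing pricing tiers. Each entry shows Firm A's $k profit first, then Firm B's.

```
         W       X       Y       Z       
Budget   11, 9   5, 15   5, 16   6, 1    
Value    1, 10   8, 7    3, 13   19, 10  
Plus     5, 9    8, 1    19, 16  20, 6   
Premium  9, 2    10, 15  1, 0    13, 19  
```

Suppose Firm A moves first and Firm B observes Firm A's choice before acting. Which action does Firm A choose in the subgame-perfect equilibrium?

Firm B best-responds to each possible Firm A move:
- Budget → Firm B plays Y (best of 9, 15, 16, 1); Firm A gets 5.
- Value → Firm B plays Y (best of 10, 7, 13, 10); Firm A gets 3.
- Plus → Firm B plays Y (best of 9, 1, 16, 6); Firm A gets 19.
- Premium → Firm B plays Z (best of 2, 15, 0, 19); Firm A gets 13.
Maximizing over 5, 3, 19, 13, Firm A chooses Plus. Subgame-perfect outcome: (Plus, Y) with payoffs (19, 16).

Plus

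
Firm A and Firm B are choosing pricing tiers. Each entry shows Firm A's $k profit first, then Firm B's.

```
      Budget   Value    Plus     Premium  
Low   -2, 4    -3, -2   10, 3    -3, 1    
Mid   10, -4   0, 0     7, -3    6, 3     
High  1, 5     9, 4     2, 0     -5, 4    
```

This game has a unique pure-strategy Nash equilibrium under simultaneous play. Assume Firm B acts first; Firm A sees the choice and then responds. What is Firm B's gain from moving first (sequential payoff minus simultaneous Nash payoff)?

Backward induction with Firm B moving first.
- Budget → Firm A plays Mid (best of -2, 10, 1); Firm B gets -4.
- Value → Firm A plays High (best of -3, 0, 9); Firm B gets 4.
- Plus → Firm A plays Low (best of 10, 7, 2); Firm B gets 3.
- Premium → Firm A plays Mid (best of -3, 6, -5); Firm B gets 3.
Maximizing over -4, 4, 3, 3, Firm B chooses Value. Subgame-perfect outcome: (High, Value) with payoffs (9, 4).
Now find the simultaneous Nash equilibrium.
Firm A's best replies: Budget→Mid; Value→High; Plus→Low; Premium→Mid.
Firm B's best replies: Low→Budget; Mid→Premium; High→Budget.
The unique mutual best reply is (Mid, Premium), giving (6, 3).
Firm B's commitment gain: 4 − 3 = 1.

1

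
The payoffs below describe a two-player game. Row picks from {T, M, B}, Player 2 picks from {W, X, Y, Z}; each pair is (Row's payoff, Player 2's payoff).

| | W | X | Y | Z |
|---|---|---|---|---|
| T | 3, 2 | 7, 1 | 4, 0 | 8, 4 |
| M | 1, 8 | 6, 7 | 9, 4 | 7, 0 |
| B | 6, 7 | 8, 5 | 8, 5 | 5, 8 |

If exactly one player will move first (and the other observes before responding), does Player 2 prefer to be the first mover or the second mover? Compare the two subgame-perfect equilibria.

first

If Row leads: Player 2's best replies are T→Z, M→W, B→Z; Row's induced payoffs 8, 1, 5; outcome (T, Z), payoffs (8, 4).
If Player 2 leads: Row's best replies are W→B, X→B, Y→M, Z→T; Player 2's induced payoffs 7, 5, 4, 4; outcome (B, W), payoffs (6, 7).
Player 2 gets 7 moving first and 4 moving second, so Player 2 prefers to move first.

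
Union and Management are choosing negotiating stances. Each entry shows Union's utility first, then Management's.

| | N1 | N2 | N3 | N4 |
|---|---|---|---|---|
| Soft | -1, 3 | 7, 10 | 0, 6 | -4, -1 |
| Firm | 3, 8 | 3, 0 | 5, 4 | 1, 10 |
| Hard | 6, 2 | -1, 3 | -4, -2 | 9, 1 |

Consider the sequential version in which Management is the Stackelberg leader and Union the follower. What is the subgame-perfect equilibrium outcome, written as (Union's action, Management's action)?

Solve by backward induction (Management leads).
- N1: Union compares -1, 3, 6 and picks Hard; Management would get 2.
- N2: Union compares 7, 3, -1 and picks Soft; Management would get 10.
- N3: Union compares 0, 5, -4 and picks Firm; Management would get 4.
- N4: Union compares -4, 1, 9 and picks Hard; Management would get 1.
Among 2, 10, 4, 1, the best is 10 at N2. Subgame-perfect outcome: (Soft, N2) with payoffs (7, 10).

(Soft, N2)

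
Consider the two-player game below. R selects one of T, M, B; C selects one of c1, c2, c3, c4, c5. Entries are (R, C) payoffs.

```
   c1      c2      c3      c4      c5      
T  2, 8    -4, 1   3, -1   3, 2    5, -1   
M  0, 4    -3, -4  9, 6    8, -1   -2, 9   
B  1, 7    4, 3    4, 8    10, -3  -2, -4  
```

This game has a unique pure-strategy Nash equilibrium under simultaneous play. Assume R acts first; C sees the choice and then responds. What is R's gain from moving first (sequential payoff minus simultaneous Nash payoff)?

Backward induction with R moving first.
- T → C plays c1 (best of 8, 1, -1, 2, -1); R gets 2.
- M → C plays c5 (best of 4, -4, 6, -1, 9); R gets -2.
- B → C plays c3 (best of 7, 3, 8, -3, -4); R gets 4.
R's induced payoffs are 2, -2, 4, so R commits to B. Subgame-perfect outcome: (B, c3) with payoffs (4, 8).
For the simultaneous game, intersect best replies.
R's best replies: c1→T; c2→B; c3→M; c4→B; c5→T.
C's best replies: T→c1; M→c5; B→c3.
The unique mutual best reply is (T, c1), giving (2, 8).
R's commitment gain: 4 − 2 = 2.

2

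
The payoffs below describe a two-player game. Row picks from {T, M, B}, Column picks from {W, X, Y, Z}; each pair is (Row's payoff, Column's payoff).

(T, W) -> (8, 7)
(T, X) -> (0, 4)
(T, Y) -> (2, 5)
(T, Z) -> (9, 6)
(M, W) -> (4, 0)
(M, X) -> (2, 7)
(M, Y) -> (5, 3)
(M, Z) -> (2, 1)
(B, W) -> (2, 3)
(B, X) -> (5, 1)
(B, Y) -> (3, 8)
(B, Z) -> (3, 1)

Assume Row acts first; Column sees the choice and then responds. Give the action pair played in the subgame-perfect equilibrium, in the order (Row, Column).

Column best-responds to each possible Row move:
- T: BR = W, leader payoff 8.
- M: BR = X, leader payoff 2.
- B: BR = Y, leader payoff 3.
Row's induced payoffs are 8, 2, 3, so Row commits to T. Subgame-perfect outcome: (T, W) with payoffs (8, 7).

(T, W)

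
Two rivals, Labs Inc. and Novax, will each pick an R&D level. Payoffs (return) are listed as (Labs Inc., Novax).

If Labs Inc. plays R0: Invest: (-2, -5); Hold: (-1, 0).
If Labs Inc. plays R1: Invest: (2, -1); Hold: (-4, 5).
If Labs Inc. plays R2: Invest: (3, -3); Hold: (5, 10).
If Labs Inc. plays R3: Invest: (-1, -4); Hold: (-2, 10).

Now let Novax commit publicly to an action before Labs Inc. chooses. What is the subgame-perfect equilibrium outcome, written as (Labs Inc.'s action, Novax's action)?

(R2, Hold)

Solve by backward induction (Novax leads).
- Invest: Labs Inc. compares -2, 2, 3, -1 and picks R2; Novax would get -3.
- Hold: Labs Inc. compares -1, -4, 5, -2 and picks R2; Novax would get 10.
Novax's induced payoffs are -3, 10, so Novax commits to Hold. Subgame-perfect outcome: (R2, Hold) with payoffs (5, 10).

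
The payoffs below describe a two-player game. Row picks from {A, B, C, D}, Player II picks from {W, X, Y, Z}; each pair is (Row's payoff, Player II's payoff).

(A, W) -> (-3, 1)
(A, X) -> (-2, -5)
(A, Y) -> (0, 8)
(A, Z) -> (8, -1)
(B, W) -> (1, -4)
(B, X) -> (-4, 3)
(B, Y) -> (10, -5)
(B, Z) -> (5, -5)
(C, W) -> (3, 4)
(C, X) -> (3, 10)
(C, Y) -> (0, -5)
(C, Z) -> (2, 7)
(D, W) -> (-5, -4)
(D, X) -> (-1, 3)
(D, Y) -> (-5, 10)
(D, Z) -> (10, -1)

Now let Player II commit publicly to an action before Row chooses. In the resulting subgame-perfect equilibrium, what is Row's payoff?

Work backward from Row's decision.
- W: Row compares -3, 1, 3, -5 and picks C; Player II would get 4.
- X: Row compares -2, -4, 3, -1 and picks C; Player II would get 10.
- Y: Row compares 0, 10, 0, -5 and picks B; Player II would get -5.
- Z: Row compares 8, 5, 2, 10 and picks D; Player II would get -1.
Player II's induced payoffs are 4, 10, -5, -1, so Player II commits to X. Subgame-perfect outcome: (C, X) with payoffs (3, 10).

3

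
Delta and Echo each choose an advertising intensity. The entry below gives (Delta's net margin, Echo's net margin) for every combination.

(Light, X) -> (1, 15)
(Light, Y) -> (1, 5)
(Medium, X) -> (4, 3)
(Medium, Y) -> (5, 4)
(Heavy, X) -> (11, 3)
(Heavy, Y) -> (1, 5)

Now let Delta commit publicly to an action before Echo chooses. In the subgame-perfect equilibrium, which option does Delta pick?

Backward induction with Delta moving first.
- Light: Echo compares 15, 5 and picks X; Delta would get 1.
- Medium: Echo compares 3, 4 and picks Y; Delta would get 5.
- Heavy: Echo compares 3, 5 and picks Y; Delta would get 1.
Among 1, 5, 1, the best is 5 at Medium. Subgame-perfect outcome: (Medium, Y) with payoffs (5, 4).

Medium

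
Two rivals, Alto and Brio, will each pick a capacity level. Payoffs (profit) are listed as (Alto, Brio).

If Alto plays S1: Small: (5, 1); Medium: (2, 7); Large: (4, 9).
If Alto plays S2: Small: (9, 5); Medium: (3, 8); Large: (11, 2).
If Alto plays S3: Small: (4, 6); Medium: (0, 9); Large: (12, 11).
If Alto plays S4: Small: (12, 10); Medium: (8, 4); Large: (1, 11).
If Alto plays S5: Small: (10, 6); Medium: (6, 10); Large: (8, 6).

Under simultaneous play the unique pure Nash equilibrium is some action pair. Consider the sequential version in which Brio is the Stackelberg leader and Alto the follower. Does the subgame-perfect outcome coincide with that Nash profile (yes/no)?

Backward induction with Brio moving first.
- Small: BR = S4, leader payoff 10.
- Medium: BR = S4, leader payoff 4.
- Large: BR = S3, leader payoff 11.
Maximizing over 10, 4, 11, Brio chooses Large. Subgame-perfect outcome: (S3, Large) with payoffs (12, 11).
For the simultaneous game, intersect best replies.
Alto's best replies: Small→S4; Medium→S4; Large→S3.
Brio's best replies: S1→Large; S2→Medium; S3→Large; S4→Large; S5→Medium.
The unique mutual best reply is (S3, Large), giving (12, 11).
Sequential outcome (S3, Large) coincides with the Nash profile (S3, Large).

yes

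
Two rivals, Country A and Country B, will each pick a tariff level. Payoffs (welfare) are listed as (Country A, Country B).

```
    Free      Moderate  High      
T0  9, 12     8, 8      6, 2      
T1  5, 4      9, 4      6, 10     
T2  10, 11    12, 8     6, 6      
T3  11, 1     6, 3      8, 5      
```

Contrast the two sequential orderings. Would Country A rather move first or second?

If Country A leads: Country B's best replies are T0→Free, T1→High, T2→Free, T3→High; Country A's induced payoffs 9, 6, 10, 8; outcome (T2, Free), payoffs (10, 11).
If Country B leads: Country A's best replies are Free→T3, Moderate→T2, High→T3; Country B's induced payoffs 1, 8, 5; outcome (T2, Moderate), payoffs (12, 8).
Country A gets 10 moving first and 12 moving second, so Country A prefers to move second.

second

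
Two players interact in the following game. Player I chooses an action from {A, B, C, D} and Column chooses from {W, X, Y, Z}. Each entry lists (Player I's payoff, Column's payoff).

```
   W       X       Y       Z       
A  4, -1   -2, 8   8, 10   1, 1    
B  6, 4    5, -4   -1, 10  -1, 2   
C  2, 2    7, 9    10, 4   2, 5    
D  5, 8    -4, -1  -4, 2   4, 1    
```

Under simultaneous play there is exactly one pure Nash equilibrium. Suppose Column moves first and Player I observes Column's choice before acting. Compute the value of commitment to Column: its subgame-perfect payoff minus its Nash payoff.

0

Work backward from Player I's decision.
- W: Player I compares 4, 6, 2, 5 and picks B; Column would get 4.
- X: Player I compares -2, 5, 7, -4 and picks C; Column would get 9.
- Y: Player I compares 8, -1, 10, -4 and picks C; Column would get 4.
- Z: Player I compares 1, -1, 2, 4 and picks D; Column would get 1.
Maximizing over 4, 9, 4, 1, Column chooses X. Subgame-perfect outcome: (C, X) with payoffs (7, 9).
For the simultaneous game, intersect best replies.
Player I's best replies: W→B; X→C; Y→C; Z→D.
Column's best replies: A→Y; B→Y; C→X; D→W.
Only (C, X) has each player best-responding; Nash payoffs (7, 9).
Column's commitment gain: 9 − 9 = 0.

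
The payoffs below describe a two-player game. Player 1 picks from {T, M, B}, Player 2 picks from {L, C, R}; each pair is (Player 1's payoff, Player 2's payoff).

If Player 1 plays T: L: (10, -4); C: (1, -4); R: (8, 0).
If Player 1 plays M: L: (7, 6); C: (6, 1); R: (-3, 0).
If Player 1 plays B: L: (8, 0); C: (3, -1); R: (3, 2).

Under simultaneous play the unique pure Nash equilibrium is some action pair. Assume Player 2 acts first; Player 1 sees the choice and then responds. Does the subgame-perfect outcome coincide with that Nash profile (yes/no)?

Solve by backward induction (Player 2 leads).
- L → Player 1 plays T (best of 10, 7, 8); Player 2 gets -4.
- C → Player 1 plays M (best of 1, 6, 3); Player 2 gets 1.
- R → Player 1 plays T (best of 8, -3, 3); Player 2 gets 0.
Maximizing over -4, 1, 0, Player 2 chooses C. Subgame-perfect outcome: (M, C) with payoffs (6, 1).
Now find the simultaneous Nash equilibrium.
Player 1's best replies: L→T; C→M; R→T.
Player 2's best replies: T→R; M→L; B→R.
The unique mutual best reply is (T, R), giving (8, 0).
Sequential outcome (M, C) differs from the Nash profile (T, R).

no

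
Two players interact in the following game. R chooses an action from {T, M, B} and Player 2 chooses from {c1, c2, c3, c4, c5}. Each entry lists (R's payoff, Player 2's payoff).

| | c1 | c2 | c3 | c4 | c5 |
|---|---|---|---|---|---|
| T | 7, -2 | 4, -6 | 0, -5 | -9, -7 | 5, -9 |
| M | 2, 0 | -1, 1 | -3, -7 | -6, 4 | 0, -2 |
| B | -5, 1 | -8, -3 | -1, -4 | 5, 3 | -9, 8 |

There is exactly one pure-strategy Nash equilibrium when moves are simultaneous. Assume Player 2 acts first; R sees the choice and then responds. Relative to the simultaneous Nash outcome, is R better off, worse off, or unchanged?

worse off

R best-responds to each possible Player 2 move:
- c1: R compares 7, 2, -5 and picks T; Player 2 would get -2.
- c2: R compares 4, -1, -8 and picks T; Player 2 would get -6.
- c3: R compares 0, -3, -1 and picks T; Player 2 would get -5.
- c4: R compares -9, -6, 5 and picks B; Player 2 would get 3.
- c5: R compares 5, 0, -9 and picks T; Player 2 would get -9.
Among -2, -6, -5, 3, -9, the best is 3 at c4. Subgame-perfect outcome: (B, c4) with payoffs (5, 3).
Under simultaneous play:
R's best replies: c1→T; c2→T; c3→T; c4→B; c5→T.
Player 2's best replies: T→c1; M→c4; B→c5.
Only (T, c1) has each player best-responding; Nash payoffs (7, -2).
R earns 5 sequentially versus 7 at the Nash outcome: worse off.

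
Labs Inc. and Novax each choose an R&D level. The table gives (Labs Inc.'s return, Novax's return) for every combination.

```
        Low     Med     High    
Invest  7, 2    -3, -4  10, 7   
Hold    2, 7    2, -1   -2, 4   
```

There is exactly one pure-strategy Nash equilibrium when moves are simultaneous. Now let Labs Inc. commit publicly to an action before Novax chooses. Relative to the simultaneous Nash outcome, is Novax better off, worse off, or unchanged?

Novax best-responds to each possible Labs Inc. move:
- Invest: BR = High, leader payoff 10.
- Hold: BR = Low, leader payoff 2.
Labs Inc.'s induced payoffs are 10, 2, so Labs Inc. commits to Invest. Subgame-perfect outcome: (Invest, High) with payoffs (10, 7).
Under simultaneous play:
Labs Inc.'s best replies: Low→Invest; Med→Hold; High→Invest.
Novax's best replies: Invest→High; Hold→Low.
Only (Invest, High) has each player best-responding; Nash payoffs (10, 7).
Novax earns 7 sequentially versus 7 at the Nash outcome: unchanged.

unchanged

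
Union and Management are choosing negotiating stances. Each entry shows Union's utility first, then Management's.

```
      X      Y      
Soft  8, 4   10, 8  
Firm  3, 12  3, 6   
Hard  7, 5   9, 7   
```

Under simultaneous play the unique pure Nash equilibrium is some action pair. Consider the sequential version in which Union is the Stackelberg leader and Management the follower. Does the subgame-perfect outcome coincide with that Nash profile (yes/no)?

yes

Work backward from Management's decision.
- Soft: BR = Y, leader payoff 10.
- Firm: BR = X, leader payoff 3.
- Hard: BR = Y, leader payoff 9.
Union's induced payoffs are 10, 3, 9, so Union commits to Soft. Subgame-perfect outcome: (Soft, Y) with payoffs (10, 8).
For the simultaneous game, intersect best replies.
Union's best replies: X→Soft; Y→Soft.
Management's best replies: Soft→Y; Firm→X; Hard→Y.
The unique mutual best reply is (Soft, Y), giving (10, 8).
Sequential outcome (Soft, Y) coincides with the Nash profile (Soft, Y).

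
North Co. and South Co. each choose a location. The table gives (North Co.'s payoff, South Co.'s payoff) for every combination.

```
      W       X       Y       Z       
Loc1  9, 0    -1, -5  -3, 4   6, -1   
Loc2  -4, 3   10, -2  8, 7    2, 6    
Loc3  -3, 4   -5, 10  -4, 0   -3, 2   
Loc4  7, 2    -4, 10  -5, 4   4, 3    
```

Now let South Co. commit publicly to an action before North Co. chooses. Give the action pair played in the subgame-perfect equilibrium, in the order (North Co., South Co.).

(Loc2, Y)

North Co. best-responds to each possible South Co. move:
- W → North Co. plays Loc1 (best of 9, -4, -3, 7); South Co. gets 0.
- X → North Co. plays Loc2 (best of -1, 10, -5, -4); South Co. gets -2.
- Y → North Co. plays Loc2 (best of -3, 8, -4, -5); South Co. gets 7.
- Z → North Co. plays Loc1 (best of 6, 2, -3, 4); South Co. gets -1.
Maximizing over 0, -2, 7, -1, South Co. chooses Y. Subgame-perfect outcome: (Loc2, Y) with payoffs (8, 7).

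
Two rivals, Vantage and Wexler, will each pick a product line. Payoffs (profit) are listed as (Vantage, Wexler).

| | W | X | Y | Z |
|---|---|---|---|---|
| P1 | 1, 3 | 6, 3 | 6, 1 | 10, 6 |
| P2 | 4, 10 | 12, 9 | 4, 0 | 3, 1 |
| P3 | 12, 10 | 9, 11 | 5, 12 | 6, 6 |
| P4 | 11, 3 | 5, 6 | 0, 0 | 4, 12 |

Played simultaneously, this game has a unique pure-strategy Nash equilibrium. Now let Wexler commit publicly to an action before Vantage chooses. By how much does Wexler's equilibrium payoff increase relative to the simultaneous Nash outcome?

4

Solve by backward induction (Wexler leads).
- W → Vantage plays P3 (best of 1, 4, 12, 11); Wexler gets 10.
- X → Vantage plays P2 (best of 6, 12, 9, 5); Wexler gets 9.
- Y → Vantage plays P1 (best of 6, 4, 5, 0); Wexler gets 1.
- Z → Vantage plays P1 (best of 10, 3, 6, 4); Wexler gets 6.
Maximizing over 10, 9, 1, 6, Wexler chooses W. Subgame-perfect outcome: (P3, W) with payoffs (12, 10).
For the simultaneous game, intersect best replies.
Vantage's best replies: W→P3; X→P2; Y→P1; Z→P1.
Wexler's best replies: P1→Z; P2→W; P3→Y; P4→Z.
Only (P1, Z) has each player best-responding; Nash payoffs (10, 6).
Wexler's commitment gain: 10 − 6 = 4.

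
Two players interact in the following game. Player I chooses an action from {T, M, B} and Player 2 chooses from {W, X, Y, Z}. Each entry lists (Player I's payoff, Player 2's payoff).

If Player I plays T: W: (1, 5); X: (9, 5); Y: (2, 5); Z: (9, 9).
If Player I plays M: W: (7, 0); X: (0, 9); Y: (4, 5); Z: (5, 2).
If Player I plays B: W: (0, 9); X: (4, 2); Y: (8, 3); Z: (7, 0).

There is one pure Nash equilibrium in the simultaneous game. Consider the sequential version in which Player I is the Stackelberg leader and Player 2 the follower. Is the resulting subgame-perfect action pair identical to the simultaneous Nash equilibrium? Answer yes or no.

Backward induction with Player I moving first.
- T: Player 2 compares 5, 5, 5, 9 and picks Z; Player I would get 9.
- M: Player 2 compares 0, 9, 5, 2 and picks X; Player I would get 0.
- B: Player 2 compares 9, 2, 3, 0 and picks W; Player I would get 0.
Player I's induced payoffs are 9, 0, 0, so Player I commits to T. Subgame-perfect outcome: (T, Z) with payoffs (9, 9).
Under simultaneous play:
Player I's best replies: W→M; X→T; Y→B; Z→T.
Player 2's best replies: T→Z; M→X; B→W.
Only (T, Z) has each player best-responding; Nash payoffs (9, 9).
Sequential outcome (T, Z) coincides with the Nash profile (T, Z).

yes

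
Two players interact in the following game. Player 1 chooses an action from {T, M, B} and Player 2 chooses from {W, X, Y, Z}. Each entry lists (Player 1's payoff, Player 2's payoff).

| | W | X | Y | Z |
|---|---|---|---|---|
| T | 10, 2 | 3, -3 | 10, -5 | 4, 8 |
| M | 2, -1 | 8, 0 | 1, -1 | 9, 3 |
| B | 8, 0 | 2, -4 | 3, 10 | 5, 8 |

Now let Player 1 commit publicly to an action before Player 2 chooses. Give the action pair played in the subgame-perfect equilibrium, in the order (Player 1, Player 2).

Work backward from Player 2's decision.
- T: Player 2 compares 2, -3, -5, 8 and picks Z; Player 1 would get 4.
- M: Player 2 compares -1, 0, -1, 3 and picks Z; Player 1 would get 9.
- B: Player 2 compares 0, -4, 10, 8 and picks Y; Player 1 would get 3.
Among 4, 9, 3, the best is 9 at M. Subgame-perfect outcome: (M, Z) with payoffs (9, 3).

(M, Z)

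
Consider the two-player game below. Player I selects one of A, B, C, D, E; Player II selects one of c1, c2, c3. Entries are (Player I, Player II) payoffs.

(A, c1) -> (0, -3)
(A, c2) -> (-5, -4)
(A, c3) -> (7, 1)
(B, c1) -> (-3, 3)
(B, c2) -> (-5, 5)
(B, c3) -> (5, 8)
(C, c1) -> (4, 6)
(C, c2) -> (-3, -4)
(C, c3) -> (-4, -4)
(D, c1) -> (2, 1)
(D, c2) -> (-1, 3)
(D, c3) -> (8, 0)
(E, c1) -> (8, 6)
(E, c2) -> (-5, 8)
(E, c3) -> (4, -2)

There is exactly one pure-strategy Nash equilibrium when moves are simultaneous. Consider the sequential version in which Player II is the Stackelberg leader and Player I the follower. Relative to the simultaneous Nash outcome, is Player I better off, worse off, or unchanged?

better off

Solve by backward induction (Player II leads).
- c1: Player I compares 0, -3, 4, 2, 8 and picks E; Player II would get 6.
- c2: Player I compares -5, -5, -3, -1, -5 and picks D; Player II would get 3.
- c3: Player I compares 7, 5, -4, 8, 4 and picks D; Player II would get 0.
Player II's induced payoffs are 6, 3, 0, so Player II commits to c1. Subgame-perfect outcome: (E, c1) with payoffs (8, 6).
Under simultaneous play:
Player I's best replies: c1→E; c2→D; c3→D.
Player II's best replies: A→c3; B→c3; C→c1; D→c2; E→c2.
Only (D, c2) has each player best-responding; Nash payoffs (-1, 3).
Player I earns 8 sequentially versus -1 at the Nash outcome: better off.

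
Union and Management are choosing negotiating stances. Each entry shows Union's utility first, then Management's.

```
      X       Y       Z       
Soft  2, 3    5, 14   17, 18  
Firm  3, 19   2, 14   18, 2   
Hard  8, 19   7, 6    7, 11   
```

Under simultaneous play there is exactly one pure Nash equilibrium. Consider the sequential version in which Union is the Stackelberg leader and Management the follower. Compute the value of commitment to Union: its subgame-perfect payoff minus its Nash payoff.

Management best-responds to each possible Union move:
- Soft → Management plays Z (best of 3, 14, 18); Union gets 17.
- Firm → Management plays X (best of 19, 14, 2); Union gets 3.
- Hard → Management plays X (best of 19, 6, 11); Union gets 8.
Maximizing over 17, 3, 8, Union chooses Soft. Subgame-perfect outcome: (Soft, Z) with payoffs (17, 18).
Now find the simultaneous Nash equilibrium.
Union's best replies: X→Hard; Y→Hard; Z→Firm.
Management's best replies: Soft→Z; Firm→X; Hard→X.
The unique mutual best reply is (Hard, X), giving (8, 19).
Union's commitment gain: 17 − 8 = 9.

9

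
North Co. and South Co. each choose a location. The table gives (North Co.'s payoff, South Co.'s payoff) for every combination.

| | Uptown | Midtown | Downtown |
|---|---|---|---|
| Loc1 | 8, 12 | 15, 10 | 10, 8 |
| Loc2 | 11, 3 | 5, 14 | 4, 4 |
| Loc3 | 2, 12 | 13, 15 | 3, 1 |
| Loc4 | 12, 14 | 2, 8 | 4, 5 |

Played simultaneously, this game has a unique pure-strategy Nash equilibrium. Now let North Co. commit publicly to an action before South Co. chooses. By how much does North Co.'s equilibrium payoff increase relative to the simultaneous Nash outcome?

1

Backward induction with North Co. moving first.
- Loc1 → South Co. plays Uptown (best of 12, 10, 8); North Co. gets 8.
- Loc2 → South Co. plays Midtown (best of 3, 14, 4); North Co. gets 5.
- Loc3 → South Co. plays Midtown (best of 12, 15, 1); North Co. gets 13.
- Loc4 → South Co. plays Uptown (best of 14, 8, 5); North Co. gets 12.
Among 8, 5, 13, 12, the best is 13 at Loc3. Subgame-perfect outcome: (Loc3, Midtown) with payoffs (13, 15).
Under simultaneous play:
North Co.'s best replies: Uptown→Loc4; Midtown→Loc1; Downtown→Loc1.
South Co.'s best replies: Loc1→Uptown; Loc2→Midtown; Loc3→Midtown; Loc4→Uptown.
The unique mutual best reply is (Loc4, Uptown), giving (12, 14).
North Co.'s commitment gain: 13 − 12 = 1.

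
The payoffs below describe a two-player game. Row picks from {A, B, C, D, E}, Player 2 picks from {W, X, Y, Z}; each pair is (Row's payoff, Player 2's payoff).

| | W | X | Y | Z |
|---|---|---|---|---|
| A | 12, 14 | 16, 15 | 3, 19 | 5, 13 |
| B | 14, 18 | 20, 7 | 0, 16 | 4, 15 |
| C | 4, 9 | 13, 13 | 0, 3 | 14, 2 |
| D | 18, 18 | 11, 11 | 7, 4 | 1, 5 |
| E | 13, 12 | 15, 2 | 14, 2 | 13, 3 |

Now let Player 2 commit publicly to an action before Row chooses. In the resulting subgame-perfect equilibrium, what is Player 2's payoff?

Solve by backward induction (Player 2 leads).
- W: Row compares 12, 14, 4, 18, 13 and picks D; Player 2 would get 18.
- X: Row compares 16, 20, 13, 11, 15 and picks B; Player 2 would get 7.
- Y: Row compares 3, 0, 0, 7, 14 and picks E; Player 2 would get 2.
- Z: Row compares 5, 4, 14, 1, 13 and picks C; Player 2 would get 2.
Maximizing over 18, 7, 2, 2, Player 2 chooses W. Subgame-perfect outcome: (D, W) with payoffs (18, 18).

18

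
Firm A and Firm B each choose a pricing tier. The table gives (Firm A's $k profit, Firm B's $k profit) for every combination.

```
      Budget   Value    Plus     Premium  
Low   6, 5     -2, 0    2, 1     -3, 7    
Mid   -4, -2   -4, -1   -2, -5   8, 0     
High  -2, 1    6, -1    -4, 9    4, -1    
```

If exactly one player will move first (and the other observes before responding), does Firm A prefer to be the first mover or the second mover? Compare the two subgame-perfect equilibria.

first

If Firm A leads: Firm B's best replies are Low→Premium, Mid→Premium, High→Plus; Firm A's induced payoffs -3, 8, -4; outcome (Mid, Premium), payoffs (8, 0).
If Firm B leads: Firm A's best replies are Budget→Low, Value→High, Plus→Low, Premium→Mid; Firm B's induced payoffs 5, -1, 1, 0; outcome (Low, Budget), payoffs (6, 5).
Firm A gets 8 moving first and 6 moving second, so Firm A prefers to move first.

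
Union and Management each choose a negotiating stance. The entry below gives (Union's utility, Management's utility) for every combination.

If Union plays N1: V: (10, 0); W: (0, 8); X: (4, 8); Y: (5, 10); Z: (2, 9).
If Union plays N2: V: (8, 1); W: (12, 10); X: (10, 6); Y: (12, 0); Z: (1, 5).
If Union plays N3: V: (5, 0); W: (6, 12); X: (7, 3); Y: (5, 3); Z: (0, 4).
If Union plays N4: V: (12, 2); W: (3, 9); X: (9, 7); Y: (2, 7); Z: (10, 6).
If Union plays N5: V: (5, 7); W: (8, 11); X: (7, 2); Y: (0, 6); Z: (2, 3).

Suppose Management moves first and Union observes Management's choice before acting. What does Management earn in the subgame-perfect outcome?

Union best-responds to each possible Management move:
- V: BR = N4, leader payoff 2.
- W: BR = N2, leader payoff 10.
- X: BR = N2, leader payoff 6.
- Y: BR = N2, leader payoff 0.
- Z: BR = N4, leader payoff 6.
Among 2, 10, 6, 0, 6, the best is 10 at W. Subgame-perfect outcome: (N2, W) with payoffs (12, 10).

10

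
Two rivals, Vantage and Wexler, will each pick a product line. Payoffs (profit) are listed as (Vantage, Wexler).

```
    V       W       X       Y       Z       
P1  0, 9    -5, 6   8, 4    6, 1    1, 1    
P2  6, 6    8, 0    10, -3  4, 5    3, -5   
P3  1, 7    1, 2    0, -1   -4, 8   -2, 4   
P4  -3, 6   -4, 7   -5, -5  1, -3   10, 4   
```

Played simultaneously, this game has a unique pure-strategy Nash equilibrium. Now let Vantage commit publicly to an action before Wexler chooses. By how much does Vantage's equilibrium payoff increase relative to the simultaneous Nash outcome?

Work backward from Wexler's decision.
- P1: BR = V, leader payoff 0.
- P2: BR = V, leader payoff 6.
- P3: BR = Y, leader payoff -4.
- P4: BR = W, leader payoff -4.
Maximizing over 0, 6, -4, -4, Vantage chooses P2. Subgame-perfect outcome: (P2, V) with payoffs (6, 6).
For the simultaneous game, intersect best replies.
Vantage's best replies: V→P2; W→P2; X→P2; Y→P1; Z→P4.
Wexler's best replies: P1→V; P2→V; P3→Y; P4→W.
Only (P2, V) has each player best-responding; Nash payoffs (6, 6).
Vantage's commitment gain: 6 − 6 = 0.

0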